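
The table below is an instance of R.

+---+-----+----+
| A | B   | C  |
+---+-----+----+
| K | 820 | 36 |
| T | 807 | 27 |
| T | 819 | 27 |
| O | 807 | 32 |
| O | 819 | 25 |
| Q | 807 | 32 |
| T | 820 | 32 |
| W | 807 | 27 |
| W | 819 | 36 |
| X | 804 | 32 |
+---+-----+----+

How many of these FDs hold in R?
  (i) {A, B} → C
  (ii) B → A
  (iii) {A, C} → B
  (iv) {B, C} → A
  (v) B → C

1

(i) {A, B} → C: every LHS value maps to a single RHS value — holds.
(ii) B → A: B=820: 2 rows → A takes values {K, T} — violation; B=807: 4 rows → A takes values {T, O, Q, W} — violation; B=819: 3 rows → A takes values {T, O, W} — violation — fails.
(iii) {A, C} → B: (A=T, C=27): 2 rows → B takes values {807, 819} — violation — fails.
(iv) {B, C} → A: (B=807, C=27): 2 rows → A takes values {T, W} — violation; (B=807, C=32): 2 rows → A takes values {O, Q} — violation — fails.
(v) B → C: B=820: 2 rows → C takes values {36, 32} — violation; B=807: 4 rows → C takes values {27, 32} — violation; B=819: 3 rows → C takes values {27, 25, 36} — violation — fails.
1 of the 5 dependencies holds.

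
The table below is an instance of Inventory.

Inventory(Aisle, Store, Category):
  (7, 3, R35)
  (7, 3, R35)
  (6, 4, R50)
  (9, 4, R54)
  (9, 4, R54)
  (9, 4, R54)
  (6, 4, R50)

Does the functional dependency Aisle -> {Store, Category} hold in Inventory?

Aisle=7: 2 rows → {Store,Category} = (3, R35), (3, R35) ✓
Aisle=6: 2 rows → {Store,Category} = (4, R50), (4, R50) ✓
Aisle=9: 3 rows → {Store,Category} = (4, R54), (4, R54), (4, R54) ✓
Every Aisle value is associated with a single {Store, Category} value, so Aisle -> {Store, Category} holds.

Yes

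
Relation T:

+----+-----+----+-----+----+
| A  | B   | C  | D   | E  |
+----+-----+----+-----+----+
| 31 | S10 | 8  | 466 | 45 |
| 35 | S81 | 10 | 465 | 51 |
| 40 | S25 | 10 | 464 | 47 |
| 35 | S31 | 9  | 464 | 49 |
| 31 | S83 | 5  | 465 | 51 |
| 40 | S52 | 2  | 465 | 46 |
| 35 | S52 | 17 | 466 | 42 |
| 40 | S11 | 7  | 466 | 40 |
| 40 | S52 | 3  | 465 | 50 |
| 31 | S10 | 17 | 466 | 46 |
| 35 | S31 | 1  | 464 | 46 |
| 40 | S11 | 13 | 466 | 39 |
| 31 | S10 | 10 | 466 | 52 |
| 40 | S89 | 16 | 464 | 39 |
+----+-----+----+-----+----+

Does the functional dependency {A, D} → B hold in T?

No

(A=31, D=466): 3 rows → B = S10, S10, S10 ✓
(A=35, D=465): 1 row → B = S81 ✓
(A=40, D=464): 2 rows → B takes values {S25, S89} — violation
(A=35, D=464): 2 rows → B = S31, S31 ✓
(A=31, D=465): 1 row → B = S83 ✓
(A=40, D=465): 2 rows → B = S52, S52 ✓
(A=35, D=466): 1 row → B = S52 ✓
(A=40, D=466): 2 rows → B = S11, S11 ✓
Two rows agree on {A, D} but differ on B, so {A, D} → B does not hold.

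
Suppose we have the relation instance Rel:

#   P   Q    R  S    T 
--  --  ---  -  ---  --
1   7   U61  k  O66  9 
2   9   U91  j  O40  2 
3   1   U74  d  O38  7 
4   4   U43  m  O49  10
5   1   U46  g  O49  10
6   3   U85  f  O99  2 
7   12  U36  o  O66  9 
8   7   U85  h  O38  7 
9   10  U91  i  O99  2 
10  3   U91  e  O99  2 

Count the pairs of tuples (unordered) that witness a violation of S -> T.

0

S=O66: all 2 rows agree on T — 0 pairs.
S=O38: all 2 rows agree on T — 0 pairs.
S=O49: all 2 rows agree on T — 0 pairs.
S=O99: all 3 rows agree on T — 0 pairs.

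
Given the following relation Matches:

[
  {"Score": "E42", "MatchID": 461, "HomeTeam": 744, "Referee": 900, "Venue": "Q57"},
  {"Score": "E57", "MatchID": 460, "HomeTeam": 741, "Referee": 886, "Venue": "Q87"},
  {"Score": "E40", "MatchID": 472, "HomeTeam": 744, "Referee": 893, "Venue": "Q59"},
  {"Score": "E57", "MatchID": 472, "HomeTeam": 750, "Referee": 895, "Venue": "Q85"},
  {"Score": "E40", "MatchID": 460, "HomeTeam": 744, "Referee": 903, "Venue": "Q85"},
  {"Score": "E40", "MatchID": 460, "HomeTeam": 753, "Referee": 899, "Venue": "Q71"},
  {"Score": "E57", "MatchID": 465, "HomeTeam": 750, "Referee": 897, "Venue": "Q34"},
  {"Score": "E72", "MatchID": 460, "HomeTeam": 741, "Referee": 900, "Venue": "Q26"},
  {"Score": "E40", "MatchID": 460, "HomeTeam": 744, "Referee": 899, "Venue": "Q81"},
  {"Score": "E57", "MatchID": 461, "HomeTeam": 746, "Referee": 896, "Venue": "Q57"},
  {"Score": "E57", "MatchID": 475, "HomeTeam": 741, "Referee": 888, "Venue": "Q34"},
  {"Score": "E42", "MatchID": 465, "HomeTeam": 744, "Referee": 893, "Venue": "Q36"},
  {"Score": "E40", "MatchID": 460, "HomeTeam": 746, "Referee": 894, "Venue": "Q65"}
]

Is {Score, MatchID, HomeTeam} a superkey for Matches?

Two distinct rows share (Score=E40, MatchID=460, HomeTeam=744), so {Score, MatchID, HomeTeam} does not determine every attribute — not a superkey.

No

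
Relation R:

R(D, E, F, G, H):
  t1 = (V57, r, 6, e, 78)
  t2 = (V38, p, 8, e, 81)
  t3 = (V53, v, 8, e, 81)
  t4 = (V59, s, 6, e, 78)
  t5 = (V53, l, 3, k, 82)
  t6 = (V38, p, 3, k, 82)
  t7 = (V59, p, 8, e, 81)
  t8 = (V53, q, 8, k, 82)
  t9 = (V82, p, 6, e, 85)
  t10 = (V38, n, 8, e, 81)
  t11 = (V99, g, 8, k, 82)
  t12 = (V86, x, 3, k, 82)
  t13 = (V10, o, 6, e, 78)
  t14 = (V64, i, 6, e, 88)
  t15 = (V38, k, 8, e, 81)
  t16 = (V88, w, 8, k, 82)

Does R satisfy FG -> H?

(F=6, G=e): rows 1, 4, 9, 13, 14 → H takes values {78, 85, 88} — violation
(F=8, G=e): rows 2, 3, 7, 10, 15 → H = 81, 81, 81, 81, 81 ✓
(F=3, G=k): rows 5, 6, 12 → H = 82, 82, 82 ✓
(F=8, G=k): rows 8, 11, 16 → H = 82, 82, 82 ✓
Two rows agree on FG but differ on H, so FG -> H does not hold.

No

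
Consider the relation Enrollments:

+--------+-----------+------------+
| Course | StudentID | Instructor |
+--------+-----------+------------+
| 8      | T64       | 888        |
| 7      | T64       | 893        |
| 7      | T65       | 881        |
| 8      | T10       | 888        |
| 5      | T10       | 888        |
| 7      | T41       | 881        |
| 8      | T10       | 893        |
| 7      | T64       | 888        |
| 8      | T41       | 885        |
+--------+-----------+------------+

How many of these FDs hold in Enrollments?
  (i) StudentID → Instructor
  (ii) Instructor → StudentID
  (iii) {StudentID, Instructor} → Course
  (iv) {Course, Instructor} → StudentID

0

(i) StudentID → Instructor: StudentID=T64: 3 rows → Instructor takes values {888, 893} — violation; StudentID=T10: 3 rows → Instructor takes values {888, 893} — violation; StudentID=T41: 2 rows → Instructor takes values {881, 885} — violation — fails.
(ii) Instructor → StudentID: Instructor=888: 4 rows → StudentID takes values {T64, T10} — violation; Instructor=893: 2 rows → StudentID takes values {T64, T10} — violation; Instructor=881: 2 rows → StudentID takes values {T65, T41} — violation — fails.
(iii) {StudentID, Instructor} → Course: (StudentID=T64, Instructor=888): 2 rows → Course takes values {8, 7} — violation; (StudentID=T10, Instructor=888): 2 rows → Course takes values {8, 5} — violation — fails.
(iv) {Course, Instructor} → StudentID: (Course=8, Instructor=888): 2 rows → StudentID takes values {T64, T10} — violation; (Course=7, Instructor=881): 2 rows → StudentID takes values {T65, T41} — violation — fails.
None of the 4 dependencies hold.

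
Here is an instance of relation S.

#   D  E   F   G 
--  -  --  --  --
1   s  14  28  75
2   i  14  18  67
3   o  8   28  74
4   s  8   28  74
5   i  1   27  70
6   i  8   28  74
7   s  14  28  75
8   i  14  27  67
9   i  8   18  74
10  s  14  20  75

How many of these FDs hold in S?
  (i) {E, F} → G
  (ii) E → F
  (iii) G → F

(i) {E, F} → G: every LHS value maps to a single RHS value — holds.
(ii) E → F: E=14: rows 1, 2, 7, 8, 10 → F takes values {28, 18, 27, 20} — violation; E=8: rows 3, 4, 6, 9 → F takes values {28, 18} — violation — fails.
(iii) G → F: G=75: rows 1, 7, 10 → F takes values {28, 20} — violation; G=67: rows 2, 8 → F takes values {18, 27} — violation; G=74: rows 3, 4, 6, 9 → F takes values {28, 18} — violation — fails.
1 of the 3 dependencies holds.

1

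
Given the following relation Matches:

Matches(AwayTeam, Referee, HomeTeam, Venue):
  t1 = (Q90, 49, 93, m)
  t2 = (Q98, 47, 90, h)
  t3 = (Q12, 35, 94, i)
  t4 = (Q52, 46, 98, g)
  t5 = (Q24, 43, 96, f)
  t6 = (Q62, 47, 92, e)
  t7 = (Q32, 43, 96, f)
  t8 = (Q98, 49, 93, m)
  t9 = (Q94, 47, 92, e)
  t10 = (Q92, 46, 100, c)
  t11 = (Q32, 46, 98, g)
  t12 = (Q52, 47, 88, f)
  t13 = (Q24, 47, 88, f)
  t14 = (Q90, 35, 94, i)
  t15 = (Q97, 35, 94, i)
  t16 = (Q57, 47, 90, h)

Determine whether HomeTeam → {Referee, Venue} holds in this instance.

Yes

HomeTeam=93: rows 1, 8 → {Referee,Venue} = (49, m), (49, m) ✓
HomeTeam=90: rows 2, 16 → {Referee,Venue} = (47, h), (47, h) ✓
HomeTeam=94: rows 3, 14, 15 → {Referee,Venue} = (35, i), (35, i), (35, i) ✓
HomeTeam=98: rows 4, 11 → {Referee,Venue} = (46, g), (46, g) ✓
HomeTeam=96: rows 5, 7 → {Referee,Venue} = (43, f), (43, f) ✓
HomeTeam=92: rows 6, 9 → {Referee,Venue} = (47, e), (47, e) ✓
HomeTeam=100: row 10 → {Referee,Venue} = (46, c) ✓
HomeTeam=88: rows 12, 13 → {Referee,Venue} = (47, f), (47, f) ✓
Every HomeTeam value is associated with a single {Referee, Venue} value, so HomeTeam → {Referee, Venue} holds.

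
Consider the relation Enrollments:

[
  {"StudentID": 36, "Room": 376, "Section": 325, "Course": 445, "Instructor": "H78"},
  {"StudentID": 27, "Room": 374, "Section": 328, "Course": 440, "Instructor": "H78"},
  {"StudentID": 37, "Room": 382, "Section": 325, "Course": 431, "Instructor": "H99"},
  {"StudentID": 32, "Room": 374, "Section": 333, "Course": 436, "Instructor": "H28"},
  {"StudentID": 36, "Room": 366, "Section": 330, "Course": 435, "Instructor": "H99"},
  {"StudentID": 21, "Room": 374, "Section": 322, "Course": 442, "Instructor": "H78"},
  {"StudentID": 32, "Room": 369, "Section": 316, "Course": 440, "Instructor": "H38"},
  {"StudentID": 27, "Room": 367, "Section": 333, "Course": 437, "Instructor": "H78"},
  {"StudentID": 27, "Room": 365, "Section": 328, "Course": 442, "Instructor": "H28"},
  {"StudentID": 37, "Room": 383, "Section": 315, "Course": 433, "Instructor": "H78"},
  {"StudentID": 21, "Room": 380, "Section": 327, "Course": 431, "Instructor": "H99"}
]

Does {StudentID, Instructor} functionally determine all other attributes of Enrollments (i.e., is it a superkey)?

No

Two distinct rows share (StudentID=27, Instructor=H78), so {StudentID, Instructor} does not determine every attribute — not a superkey.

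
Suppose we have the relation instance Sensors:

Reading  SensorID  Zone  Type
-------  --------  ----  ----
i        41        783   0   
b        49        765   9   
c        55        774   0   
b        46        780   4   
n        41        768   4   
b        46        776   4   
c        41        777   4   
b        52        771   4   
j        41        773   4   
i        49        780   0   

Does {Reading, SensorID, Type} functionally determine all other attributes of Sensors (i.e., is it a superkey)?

No

Two distinct rows share (Reading=b, SensorID=46, Type=4), so {Reading, SensorID, Type} does not determine every attribute — not a superkey.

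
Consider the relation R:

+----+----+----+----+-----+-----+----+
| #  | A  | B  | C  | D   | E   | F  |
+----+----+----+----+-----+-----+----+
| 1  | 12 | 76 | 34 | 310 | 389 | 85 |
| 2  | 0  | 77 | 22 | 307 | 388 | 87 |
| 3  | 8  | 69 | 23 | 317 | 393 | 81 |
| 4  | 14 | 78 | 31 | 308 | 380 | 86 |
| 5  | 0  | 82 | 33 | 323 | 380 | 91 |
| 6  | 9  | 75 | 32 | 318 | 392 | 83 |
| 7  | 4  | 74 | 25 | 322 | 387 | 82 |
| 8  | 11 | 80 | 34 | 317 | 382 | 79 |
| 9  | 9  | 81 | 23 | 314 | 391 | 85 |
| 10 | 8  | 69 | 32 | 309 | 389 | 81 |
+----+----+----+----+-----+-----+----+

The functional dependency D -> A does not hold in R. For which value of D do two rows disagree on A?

D=310: row 1 → A = 12 ✓
D=307: row 2 → A = 0 ✓
D=317: rows 3, 8 → A takes values {8, 11} — violation
D=308: row 4 → A = 14 ✓
D=323: row 5 → A = 0 ✓
D=318: row 6 → A = 9 ✓
D=322: row 7 → A = 4 ✓
D=314: row 9 → A = 9 ✓
D=309: row 10 → A = 8 ✓
The only D value with inconsistent A is D=317.

317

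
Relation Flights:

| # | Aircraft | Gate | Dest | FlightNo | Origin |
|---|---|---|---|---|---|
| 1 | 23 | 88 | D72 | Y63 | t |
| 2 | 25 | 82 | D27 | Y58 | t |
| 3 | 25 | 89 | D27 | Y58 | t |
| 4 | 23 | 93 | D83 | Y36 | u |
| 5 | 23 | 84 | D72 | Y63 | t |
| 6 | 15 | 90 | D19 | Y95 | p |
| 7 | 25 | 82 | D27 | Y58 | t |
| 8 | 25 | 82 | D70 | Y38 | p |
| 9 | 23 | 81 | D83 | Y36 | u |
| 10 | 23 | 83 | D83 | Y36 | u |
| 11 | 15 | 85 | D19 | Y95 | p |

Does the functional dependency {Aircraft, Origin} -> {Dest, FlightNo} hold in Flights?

Yes

(Aircraft=23, Origin=t): rows 1, 5 → {Dest,FlightNo} = (D72, Y63), (D72, Y63) ✓
(Aircraft=25, Origin=t): rows 2, 3, 7 → {Dest,FlightNo} = (D27, Y58), (D27, Y58), (D27, Y58) ✓
(Aircraft=23, Origin=u): rows 4, 9, 10 → {Dest,FlightNo} = (D83, Y36), (D83, Y36), (D83, Y36) ✓
(Aircraft=15, Origin=p): rows 6, 11 → {Dest,FlightNo} = (D19, Y95), (D19, Y95) ✓
(Aircraft=25, Origin=p): row 8 → {Dest,FlightNo} = (D70, Y38) ✓
Every {Aircraft, Origin} value is associated with a single {Dest, FlightNo} value, so {Aircraft, Origin} -> {Dest, FlightNo} holds.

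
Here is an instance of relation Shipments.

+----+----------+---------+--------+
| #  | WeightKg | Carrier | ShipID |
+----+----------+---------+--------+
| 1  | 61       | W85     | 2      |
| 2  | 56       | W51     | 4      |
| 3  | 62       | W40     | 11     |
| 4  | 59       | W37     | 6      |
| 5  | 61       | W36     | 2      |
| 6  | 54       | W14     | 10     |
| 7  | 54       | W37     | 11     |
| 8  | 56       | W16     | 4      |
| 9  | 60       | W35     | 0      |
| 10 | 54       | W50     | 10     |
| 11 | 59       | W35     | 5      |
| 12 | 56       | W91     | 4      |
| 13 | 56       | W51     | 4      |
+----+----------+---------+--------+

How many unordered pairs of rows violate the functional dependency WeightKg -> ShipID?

WeightKg=61: all 2 rows agree on ShipID — 0 pairs.
WeightKg=56: all 4 rows agree on ShipID — 0 pairs.
WeightKg=59: violating pairs (4,11) — 1 pair.
WeightKg=54: violating pairs (6,7), (7,10) — 2 pairs.

3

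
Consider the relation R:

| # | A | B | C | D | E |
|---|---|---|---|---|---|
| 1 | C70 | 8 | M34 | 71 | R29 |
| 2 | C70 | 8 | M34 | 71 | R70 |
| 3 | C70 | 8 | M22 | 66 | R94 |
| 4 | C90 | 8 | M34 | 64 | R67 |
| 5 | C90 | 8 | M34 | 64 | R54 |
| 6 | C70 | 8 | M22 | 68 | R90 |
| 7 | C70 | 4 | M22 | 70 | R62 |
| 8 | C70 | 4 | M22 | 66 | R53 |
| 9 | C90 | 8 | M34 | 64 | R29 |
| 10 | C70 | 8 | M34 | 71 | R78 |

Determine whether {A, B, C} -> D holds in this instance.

No

(A=C70, B=8, C=M34): rows 1, 2, 10 → D = 71, 71, 71 ✓
(A=C70, B=8, C=M22): rows 3, 6 → D takes values {66, 68} — violation
(A=C90, B=8, C=M34): rows 4, 5, 9 → D = 64, 64, 64 ✓
(A=C70, B=4, C=M22): rows 7, 8 → D takes values {70, 66} — violation
Two rows agree on {A, B, C} but differ on D, so {A, B, C} -> D does not hold.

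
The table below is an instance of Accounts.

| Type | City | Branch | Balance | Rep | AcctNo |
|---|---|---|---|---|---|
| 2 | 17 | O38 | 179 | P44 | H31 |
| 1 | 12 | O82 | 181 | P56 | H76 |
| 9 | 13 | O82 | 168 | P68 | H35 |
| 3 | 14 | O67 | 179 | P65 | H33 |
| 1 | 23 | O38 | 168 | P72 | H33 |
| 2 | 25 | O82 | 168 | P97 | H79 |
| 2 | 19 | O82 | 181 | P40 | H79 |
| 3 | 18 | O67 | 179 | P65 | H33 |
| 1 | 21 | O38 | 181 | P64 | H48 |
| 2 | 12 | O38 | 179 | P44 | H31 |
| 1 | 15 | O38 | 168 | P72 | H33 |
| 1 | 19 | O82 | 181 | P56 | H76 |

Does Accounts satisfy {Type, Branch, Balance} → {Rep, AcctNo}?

Yes

(Type=2, Branch=O38, Balance=179): 2 rows → {Rep,AcctNo} = (P44, H31), (P44, H31) ✓
(Type=1, Branch=O82, Balance=181): 2 rows → {Rep,AcctNo} = (P56, H76), (P56, H76) ✓
(Type=9, Branch=O82, Balance=168): 1 row → {Rep,AcctNo} = (P68, H35) ✓
(Type=3, Branch=O67, Balance=179): 2 rows → {Rep,AcctNo} = (P65, H33), (P65, H33) ✓
(Type=1, Branch=O38, Balance=168): 2 rows → {Rep,AcctNo} = (P72, H33), (P72, H33) ✓
(Type=2, Branch=O82, Balance=168): 1 row → {Rep,AcctNo} = (P97, H79) ✓
(Type=2, Branch=O82, Balance=181): 1 row → {Rep,AcctNo} = (P40, H79) ✓
(Type=1, Branch=O38, Balance=181): 1 row → {Rep,AcctNo} = (P64, H48) ✓
Every {Type, Branch, Balance} value is associated with a single {Rep, AcctNo} value, so {Type, Branch, Balance} → {Rep, AcctNo} holds.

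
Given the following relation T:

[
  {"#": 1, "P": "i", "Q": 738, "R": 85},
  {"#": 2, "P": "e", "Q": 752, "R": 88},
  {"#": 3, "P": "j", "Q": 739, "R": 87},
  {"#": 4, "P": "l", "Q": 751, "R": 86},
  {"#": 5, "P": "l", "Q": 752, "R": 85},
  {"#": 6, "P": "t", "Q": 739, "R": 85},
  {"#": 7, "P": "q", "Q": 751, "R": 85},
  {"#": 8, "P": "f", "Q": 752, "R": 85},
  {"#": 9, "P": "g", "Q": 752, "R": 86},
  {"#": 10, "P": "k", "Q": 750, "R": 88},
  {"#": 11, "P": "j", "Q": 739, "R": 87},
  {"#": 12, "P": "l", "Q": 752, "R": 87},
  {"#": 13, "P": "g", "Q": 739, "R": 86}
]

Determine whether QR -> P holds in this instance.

(Q=738, R=85): row 1 → P = i ✓
(Q=752, R=88): row 2 → P = e ✓
(Q=739, R=87): rows 3, 11 → P = j, j ✓
(Q=751, R=86): row 4 → P = l ✓
(Q=752, R=85): rows 5, 8 → P takes values {l, f} — violation
(Q=739, R=85): row 6 → P = t ✓
(Q=751, R=85): row 7 → P = q ✓
(Q=752, R=86): row 9 → P = g ✓
(Q=750, R=88): row 10 → P = k ✓
(Q=752, R=87): row 12 → P = l ✓
(Q=739, R=86): row 13 → P = g ✓
Two rows agree on QR but differ on P, so QR -> P does not hold.

No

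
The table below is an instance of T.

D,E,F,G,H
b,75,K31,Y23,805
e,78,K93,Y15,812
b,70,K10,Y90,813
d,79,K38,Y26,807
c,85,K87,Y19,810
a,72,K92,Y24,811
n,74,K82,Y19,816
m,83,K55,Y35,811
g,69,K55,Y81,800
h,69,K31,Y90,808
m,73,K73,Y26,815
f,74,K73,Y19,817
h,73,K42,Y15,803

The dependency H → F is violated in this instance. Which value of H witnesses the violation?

811

H=805: 1 row → F = K31 ✓
H=812: 1 row → F = K93 ✓
H=813: 1 row → F = K10 ✓
H=807: 1 row → F = K38 ✓
H=810: 1 row → F = K87 ✓
H=811: 2 rows → F takes values {K92, K55} — violation
H=816: 1 row → F = K82 ✓
H=800: 1 row → F = K55 ✓
H=808: 1 row → F = K31 ✓
H=815: 1 row → F = K73 ✓
H=817: 1 row → F = K73 ✓
H=803: 1 row → F = K42 ✓
The only H value with inconsistent F is H=811.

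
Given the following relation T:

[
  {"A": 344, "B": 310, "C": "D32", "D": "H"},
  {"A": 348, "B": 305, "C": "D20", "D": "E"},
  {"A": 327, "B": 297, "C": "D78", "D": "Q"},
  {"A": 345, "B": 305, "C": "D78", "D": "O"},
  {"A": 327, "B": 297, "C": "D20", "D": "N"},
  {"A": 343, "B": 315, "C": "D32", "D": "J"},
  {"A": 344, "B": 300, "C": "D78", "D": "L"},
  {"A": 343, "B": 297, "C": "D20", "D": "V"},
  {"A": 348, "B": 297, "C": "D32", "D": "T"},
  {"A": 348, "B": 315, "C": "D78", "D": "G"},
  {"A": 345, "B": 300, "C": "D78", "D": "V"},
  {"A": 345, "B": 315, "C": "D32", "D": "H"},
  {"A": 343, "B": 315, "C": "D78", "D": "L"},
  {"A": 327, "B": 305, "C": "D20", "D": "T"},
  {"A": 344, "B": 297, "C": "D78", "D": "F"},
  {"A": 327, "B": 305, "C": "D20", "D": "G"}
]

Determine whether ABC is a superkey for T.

No

Two distinct rows share (A=327, B=305, C=D20), so ABC does not determine every attribute — not a superkey.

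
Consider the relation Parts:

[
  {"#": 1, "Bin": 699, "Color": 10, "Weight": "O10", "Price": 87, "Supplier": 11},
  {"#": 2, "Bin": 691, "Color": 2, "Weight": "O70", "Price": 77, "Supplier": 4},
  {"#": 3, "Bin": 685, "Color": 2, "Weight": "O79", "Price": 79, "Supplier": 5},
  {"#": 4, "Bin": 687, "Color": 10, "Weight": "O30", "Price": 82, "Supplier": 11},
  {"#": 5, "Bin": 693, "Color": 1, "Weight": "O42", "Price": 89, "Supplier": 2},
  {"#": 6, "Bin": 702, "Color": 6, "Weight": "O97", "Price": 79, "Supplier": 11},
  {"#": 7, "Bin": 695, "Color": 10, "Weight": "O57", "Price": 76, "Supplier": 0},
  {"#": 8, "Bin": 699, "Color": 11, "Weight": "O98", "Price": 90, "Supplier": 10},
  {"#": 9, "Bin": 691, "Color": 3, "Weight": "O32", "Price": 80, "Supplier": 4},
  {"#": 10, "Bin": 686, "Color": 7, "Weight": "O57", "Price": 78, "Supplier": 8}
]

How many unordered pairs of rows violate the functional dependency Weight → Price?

1

Weight=O57: violating pairs (7,10) — 1 pair.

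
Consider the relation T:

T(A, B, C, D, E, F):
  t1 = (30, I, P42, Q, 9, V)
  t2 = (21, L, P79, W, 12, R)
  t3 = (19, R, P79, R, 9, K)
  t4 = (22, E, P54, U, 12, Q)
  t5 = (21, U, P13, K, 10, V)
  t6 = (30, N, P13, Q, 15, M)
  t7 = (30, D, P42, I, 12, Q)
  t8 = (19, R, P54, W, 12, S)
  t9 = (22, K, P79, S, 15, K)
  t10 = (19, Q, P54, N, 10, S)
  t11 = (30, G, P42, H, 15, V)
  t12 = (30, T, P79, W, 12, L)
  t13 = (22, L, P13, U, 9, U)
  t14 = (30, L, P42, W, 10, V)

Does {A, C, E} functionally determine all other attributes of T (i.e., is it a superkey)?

All 14 rows have distinct {A, C, E} values, so {A, C, E} → (all attributes) holds and {A, C, E} is a superkey.

Yes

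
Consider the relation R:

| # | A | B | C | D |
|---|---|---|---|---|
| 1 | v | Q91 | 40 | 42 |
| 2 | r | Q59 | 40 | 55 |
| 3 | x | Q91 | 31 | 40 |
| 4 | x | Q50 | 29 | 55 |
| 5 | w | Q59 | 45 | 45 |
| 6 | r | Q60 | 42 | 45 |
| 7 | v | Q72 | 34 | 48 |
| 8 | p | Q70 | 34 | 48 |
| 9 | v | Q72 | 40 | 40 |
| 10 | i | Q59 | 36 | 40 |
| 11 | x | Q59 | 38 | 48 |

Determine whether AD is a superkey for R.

Yes

All 11 rows have distinct AD values, so AD → (all attributes) holds and AD is a superkey.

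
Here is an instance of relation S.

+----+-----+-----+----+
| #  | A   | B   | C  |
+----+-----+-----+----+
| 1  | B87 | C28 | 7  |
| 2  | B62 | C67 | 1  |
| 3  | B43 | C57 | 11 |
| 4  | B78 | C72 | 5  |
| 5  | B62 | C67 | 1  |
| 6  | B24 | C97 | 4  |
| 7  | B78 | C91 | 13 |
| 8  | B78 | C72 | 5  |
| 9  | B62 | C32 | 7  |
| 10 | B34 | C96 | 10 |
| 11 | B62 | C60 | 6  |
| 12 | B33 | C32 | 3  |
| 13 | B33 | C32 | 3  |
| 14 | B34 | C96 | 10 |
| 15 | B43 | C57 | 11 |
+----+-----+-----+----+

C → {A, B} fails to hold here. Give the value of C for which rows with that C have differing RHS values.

C=7: rows 1, 9 → {A,B} takes values {(B87, C28), (B62, C32)} — violation
C=1: rows 2, 5 → {A,B} = (B62, C67), (B62, C67) ✓
C=11: rows 3, 15 → {A,B} = (B43, C57), (B43, C57) ✓
C=5: rows 4, 8 → {A,B} = (B78, C72), (B78, C72) ✓
C=4: row 6 → {A,B} = (B24, C97) ✓
C=13: row 7 → {A,B} = (B78, C91) ✓
C=10: rows 10, 14 → {A,B} = (B34, C96), (B34, C96) ✓
C=6: row 11 → {A,B} = (B62, C60) ✓
C=3: rows 12, 13 → {A,B} = (B33, C32), (B33, C32) ✓
The only C value with inconsistent RHS is C=7.

7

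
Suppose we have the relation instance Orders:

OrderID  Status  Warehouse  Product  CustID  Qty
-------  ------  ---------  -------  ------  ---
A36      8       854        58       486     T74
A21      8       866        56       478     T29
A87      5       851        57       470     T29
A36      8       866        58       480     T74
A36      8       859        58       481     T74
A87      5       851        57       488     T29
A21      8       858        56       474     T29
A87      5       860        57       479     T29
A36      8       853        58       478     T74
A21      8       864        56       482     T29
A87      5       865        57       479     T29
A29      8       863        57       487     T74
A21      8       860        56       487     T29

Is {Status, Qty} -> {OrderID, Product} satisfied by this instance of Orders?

(Status=8, Qty=T74): 5 rows → {OrderID,Product} takes values {(A36, 58), (A29, 57)} — violation
(Status=8, Qty=T29): 4 rows → {OrderID,Product} = (A21, 56), (A21, 56), (A21, 56), (A21, 56) ✓
(Status=5, Qty=T29): 4 rows → {OrderID,Product} = (A87, 57), (A87, 57), (A87, 57), (A87, 57) ✓
Two rows agree on {Status, Qty} but differ on {OrderID, Product}, so {Status, Qty} -> {OrderID, Product} does not hold.

No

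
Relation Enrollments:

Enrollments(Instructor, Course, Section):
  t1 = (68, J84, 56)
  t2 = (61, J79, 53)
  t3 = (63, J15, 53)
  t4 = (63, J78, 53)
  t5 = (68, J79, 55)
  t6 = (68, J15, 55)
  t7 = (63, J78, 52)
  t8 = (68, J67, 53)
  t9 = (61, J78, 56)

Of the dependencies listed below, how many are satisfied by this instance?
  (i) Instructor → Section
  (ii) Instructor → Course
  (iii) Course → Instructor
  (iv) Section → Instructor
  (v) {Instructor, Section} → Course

0

(i) Instructor → Section: Instructor=68: rows 1, 5, 6, 8 → Section takes values {56, 55, 53} — violation; Instructor=61: rows 2, 9 → Section takes values {53, 56} — violation; Instructor=63: rows 3, 4, 7 → Section takes values {53, 52} — violation — fails.
(ii) Instructor → Course: Instructor=68: rows 1, 5, 6, 8 → Course takes values {J84, J79, J15, J67} — violation; Instructor=61: rows 2, 9 → Course takes values {J79, J78} — violation; Instructor=63: rows 3, 4, 7 → Course takes values {J15, J78} — violation — fails.
(iii) Course → Instructor: Course=J79: rows 2, 5 → Instructor takes values {61, 68} — violation; Course=J15: rows 3, 6 → Instructor takes values {63, 68} — violation; Course=J78: rows 4, 7, 9 → Instructor takes values {63, 61} — violation — fails.
(iv) Section → Instructor: Section=56: rows 1, 9 → Instructor takes values {68, 61} — violation; Section=53: rows 2, 3, 4, 8 → Instructor takes values {61, 63, 68} — violation — fails.
(v) {Instructor, Section} → Course: (Instructor=63, Section=53): rows 3, 4 → Course takes values {J15, J78} — violation; (Instructor=68, Section=55): rows 5, 6 → Course takes values {J79, J15} — violation — fails.
None of the 5 dependencies hold.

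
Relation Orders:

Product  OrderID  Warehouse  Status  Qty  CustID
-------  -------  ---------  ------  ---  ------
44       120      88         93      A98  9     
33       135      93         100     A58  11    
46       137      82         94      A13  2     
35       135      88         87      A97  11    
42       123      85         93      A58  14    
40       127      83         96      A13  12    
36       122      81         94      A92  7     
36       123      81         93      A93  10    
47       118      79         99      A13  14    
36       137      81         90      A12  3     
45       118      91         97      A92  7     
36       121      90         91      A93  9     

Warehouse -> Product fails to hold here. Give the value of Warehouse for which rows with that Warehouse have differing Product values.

88

Warehouse=88: 2 rows → Product takes values {44, 35} — violation
Warehouse=93: 1 row → Product = 33 ✓
Warehouse=82: 1 row → Product = 46 ✓
Warehouse=85: 1 row → Product = 42 ✓
Warehouse=83: 1 row → Product = 40 ✓
Warehouse=81: 3 rows → Product = 36, 36, 36 ✓
Warehouse=79: 1 row → Product = 47 ✓
Warehouse=91: 1 row → Product = 45 ✓
Warehouse=90: 1 row → Product = 36 ✓
The only Warehouse value with inconsistent Product is Warehouse=88.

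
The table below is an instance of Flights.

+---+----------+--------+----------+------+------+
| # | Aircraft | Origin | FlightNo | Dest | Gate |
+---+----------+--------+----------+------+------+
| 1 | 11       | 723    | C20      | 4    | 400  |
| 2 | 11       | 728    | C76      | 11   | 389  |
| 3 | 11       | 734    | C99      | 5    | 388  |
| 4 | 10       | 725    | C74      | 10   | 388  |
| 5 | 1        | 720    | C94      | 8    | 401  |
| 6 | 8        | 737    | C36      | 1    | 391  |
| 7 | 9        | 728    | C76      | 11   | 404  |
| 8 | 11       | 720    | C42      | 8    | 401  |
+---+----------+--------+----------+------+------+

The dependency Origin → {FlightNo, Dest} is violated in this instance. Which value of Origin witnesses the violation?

720

Origin=723: row 1 → {FlightNo,Dest} = (C20, 4) ✓
Origin=728: rows 2, 7 → {FlightNo,Dest} = (C76, 11), (C76, 11) ✓
Origin=734: row 3 → {FlightNo,Dest} = (C99, 5) ✓
Origin=725: row 4 → {FlightNo,Dest} = (C74, 10) ✓
Origin=720: rows 5, 8 → {FlightNo,Dest} takes values {(C94, 8), (C42, 8)} — violation
Origin=737: row 6 → {FlightNo,Dest} = (C36, 1) ✓
The only Origin value with inconsistent RHS is Origin=720.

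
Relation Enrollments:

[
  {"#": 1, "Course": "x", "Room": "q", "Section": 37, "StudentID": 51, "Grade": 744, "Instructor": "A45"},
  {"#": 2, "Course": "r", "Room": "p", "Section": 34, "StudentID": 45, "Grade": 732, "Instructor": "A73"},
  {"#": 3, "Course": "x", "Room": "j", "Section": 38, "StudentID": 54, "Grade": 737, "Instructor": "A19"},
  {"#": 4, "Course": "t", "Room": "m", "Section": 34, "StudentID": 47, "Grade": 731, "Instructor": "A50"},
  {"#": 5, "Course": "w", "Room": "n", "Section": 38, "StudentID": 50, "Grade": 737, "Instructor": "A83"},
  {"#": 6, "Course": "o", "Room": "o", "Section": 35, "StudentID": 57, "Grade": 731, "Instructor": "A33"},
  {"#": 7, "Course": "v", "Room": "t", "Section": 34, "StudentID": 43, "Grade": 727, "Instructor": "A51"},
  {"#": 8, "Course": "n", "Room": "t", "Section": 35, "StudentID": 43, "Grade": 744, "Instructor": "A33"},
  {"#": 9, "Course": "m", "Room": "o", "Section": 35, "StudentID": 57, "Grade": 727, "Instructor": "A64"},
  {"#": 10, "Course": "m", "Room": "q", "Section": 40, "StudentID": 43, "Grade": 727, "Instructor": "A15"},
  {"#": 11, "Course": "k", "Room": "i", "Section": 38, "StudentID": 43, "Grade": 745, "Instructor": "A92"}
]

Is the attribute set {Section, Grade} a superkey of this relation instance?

No

Rows 3 and 5 have the same {Section, Grade} value (Section=38, Grade=737) but are distinct tuples, so {Section, Grade} does not determine every attribute — not a superkey.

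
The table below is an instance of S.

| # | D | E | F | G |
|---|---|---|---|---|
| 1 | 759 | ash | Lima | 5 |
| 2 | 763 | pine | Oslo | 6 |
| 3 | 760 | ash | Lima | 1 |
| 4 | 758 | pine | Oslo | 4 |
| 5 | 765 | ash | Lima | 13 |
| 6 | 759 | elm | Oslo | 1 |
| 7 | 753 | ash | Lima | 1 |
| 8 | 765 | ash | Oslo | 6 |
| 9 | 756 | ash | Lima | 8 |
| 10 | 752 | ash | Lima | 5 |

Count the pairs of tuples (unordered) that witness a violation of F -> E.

5

F=Lima: all 6 rows agree on E — 0 pairs.
F=Oslo: violating pairs (2,6), (2,8), (4,6), (4,8), (6,8) — 5 pairs.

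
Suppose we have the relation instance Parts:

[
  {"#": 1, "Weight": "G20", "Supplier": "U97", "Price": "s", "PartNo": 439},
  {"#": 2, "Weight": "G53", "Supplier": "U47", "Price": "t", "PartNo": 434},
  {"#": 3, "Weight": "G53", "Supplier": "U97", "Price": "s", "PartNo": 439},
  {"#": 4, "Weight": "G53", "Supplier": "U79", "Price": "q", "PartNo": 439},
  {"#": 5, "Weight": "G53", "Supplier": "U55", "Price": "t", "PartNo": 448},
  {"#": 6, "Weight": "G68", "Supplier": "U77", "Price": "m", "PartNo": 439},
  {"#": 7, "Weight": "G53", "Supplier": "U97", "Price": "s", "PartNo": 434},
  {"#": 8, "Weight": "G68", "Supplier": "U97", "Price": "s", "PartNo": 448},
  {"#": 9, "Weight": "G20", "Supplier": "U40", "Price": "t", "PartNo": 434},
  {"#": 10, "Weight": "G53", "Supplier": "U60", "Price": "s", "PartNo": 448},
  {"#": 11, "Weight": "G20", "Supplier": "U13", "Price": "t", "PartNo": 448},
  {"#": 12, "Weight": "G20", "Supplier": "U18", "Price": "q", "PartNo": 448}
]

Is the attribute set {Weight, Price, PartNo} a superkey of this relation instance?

All 12 rows have distinct {Weight, Price, PartNo} values, so {Weight, Price, PartNo} → (all attributes) holds and {Weight, Price, PartNo} is a superkey.

Yes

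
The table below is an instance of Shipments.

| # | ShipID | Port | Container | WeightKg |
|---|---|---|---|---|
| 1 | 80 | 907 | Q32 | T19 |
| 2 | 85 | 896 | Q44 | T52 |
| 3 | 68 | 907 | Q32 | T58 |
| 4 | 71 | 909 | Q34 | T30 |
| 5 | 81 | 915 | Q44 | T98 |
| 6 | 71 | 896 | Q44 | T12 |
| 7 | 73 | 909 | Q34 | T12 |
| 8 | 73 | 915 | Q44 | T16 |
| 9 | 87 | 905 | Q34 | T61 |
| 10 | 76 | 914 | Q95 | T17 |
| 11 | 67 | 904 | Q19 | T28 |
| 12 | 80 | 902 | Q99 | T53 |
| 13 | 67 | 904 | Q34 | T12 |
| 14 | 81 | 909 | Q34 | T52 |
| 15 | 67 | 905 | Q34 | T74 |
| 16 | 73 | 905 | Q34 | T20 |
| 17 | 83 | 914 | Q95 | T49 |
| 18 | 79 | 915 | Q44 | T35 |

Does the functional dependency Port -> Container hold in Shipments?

No

Port=907: rows 1, 3 → Container = Q32, Q32 ✓
Port=896: rows 2, 6 → Container = Q44, Q44 ✓
Port=909: rows 4, 7, 14 → Container = Q34, Q34, Q34 ✓
Port=915: rows 5, 8, 18 → Container = Q44, Q44, Q44 ✓
Port=905: rows 9, 15, 16 → Container = Q34, Q34, Q34 ✓
Port=914: rows 10, 17 → Container = Q95, Q95 ✓
Port=904: rows 11, 13 → Container takes values {Q19, Q34} — violation
Port=902: row 12 → Container = Q99 ✓
Two rows agree on Port but differ on Container, so Port -> Container does not hold.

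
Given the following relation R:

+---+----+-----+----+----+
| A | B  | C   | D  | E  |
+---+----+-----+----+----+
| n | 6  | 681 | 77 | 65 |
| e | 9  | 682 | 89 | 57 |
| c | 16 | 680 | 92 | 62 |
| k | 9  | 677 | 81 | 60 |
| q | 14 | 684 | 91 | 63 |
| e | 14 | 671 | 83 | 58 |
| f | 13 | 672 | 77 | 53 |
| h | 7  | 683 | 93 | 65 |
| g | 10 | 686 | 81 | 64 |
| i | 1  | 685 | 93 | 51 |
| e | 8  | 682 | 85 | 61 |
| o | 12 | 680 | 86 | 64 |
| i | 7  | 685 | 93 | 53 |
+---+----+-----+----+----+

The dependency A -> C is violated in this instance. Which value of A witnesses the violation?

A=n: 1 row → C = 681 ✓
A=e: 3 rows → C takes values {682, 671} — violation
A=c: 1 row → C = 680 ✓
A=k: 1 row → C = 677 ✓
A=q: 1 row → C = 684 ✓
A=f: 1 row → C = 672 ✓
A=h: 1 row → C = 683 ✓
A=g: 1 row → C = 686 ✓
A=i: 2 rows → C = 685, 685 ✓
A=o: 1 row → C = 680 ✓
The only A value with inconsistent C is A=e.

e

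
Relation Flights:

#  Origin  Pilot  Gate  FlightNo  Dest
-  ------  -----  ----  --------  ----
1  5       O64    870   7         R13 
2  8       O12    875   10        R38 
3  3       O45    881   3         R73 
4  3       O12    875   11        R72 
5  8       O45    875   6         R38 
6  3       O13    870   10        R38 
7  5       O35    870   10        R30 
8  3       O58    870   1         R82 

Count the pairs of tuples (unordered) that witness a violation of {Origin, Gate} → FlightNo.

(Origin=5, Gate=870): violating pairs (1,7) — 1 pair.
(Origin=8, Gate=875): violating pairs (2,5) — 1 pair.
(Origin=3, Gate=870): violating pairs (6,8) — 1 pair.

3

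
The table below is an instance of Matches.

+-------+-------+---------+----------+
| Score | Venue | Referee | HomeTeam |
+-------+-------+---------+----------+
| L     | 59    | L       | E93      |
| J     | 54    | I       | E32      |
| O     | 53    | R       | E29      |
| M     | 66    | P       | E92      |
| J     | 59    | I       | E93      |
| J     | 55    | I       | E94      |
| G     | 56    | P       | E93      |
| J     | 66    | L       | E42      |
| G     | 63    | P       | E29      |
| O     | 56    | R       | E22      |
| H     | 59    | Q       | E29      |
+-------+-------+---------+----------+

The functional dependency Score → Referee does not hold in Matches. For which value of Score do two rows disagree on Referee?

Score=L: 1 row → Referee = L ✓
Score=J: 4 rows → Referee takes values {I, L} — violation
Score=O: 2 rows → Referee = R, R ✓
Score=M: 1 row → Referee = P ✓
Score=G: 2 rows → Referee = P, P ✓
Score=H: 1 row → Referee = Q ✓
The only Score value with inconsistent Referee is Score=J.

J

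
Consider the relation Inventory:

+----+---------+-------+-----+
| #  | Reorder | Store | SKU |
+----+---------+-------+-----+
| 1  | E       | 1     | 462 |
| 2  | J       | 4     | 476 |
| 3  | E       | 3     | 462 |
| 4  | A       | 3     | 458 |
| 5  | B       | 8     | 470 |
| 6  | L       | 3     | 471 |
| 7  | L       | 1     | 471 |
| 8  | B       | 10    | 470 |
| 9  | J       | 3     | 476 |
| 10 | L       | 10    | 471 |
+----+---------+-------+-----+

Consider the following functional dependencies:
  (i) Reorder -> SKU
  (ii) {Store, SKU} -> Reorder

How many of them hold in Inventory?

2

(i) Reorder -> SKU: every LHS value maps to a single RHS value — holds.
(ii) {Store, SKU} -> Reorder: every LHS value maps to a single RHS value — holds.
2 of the 2 dependencies hold.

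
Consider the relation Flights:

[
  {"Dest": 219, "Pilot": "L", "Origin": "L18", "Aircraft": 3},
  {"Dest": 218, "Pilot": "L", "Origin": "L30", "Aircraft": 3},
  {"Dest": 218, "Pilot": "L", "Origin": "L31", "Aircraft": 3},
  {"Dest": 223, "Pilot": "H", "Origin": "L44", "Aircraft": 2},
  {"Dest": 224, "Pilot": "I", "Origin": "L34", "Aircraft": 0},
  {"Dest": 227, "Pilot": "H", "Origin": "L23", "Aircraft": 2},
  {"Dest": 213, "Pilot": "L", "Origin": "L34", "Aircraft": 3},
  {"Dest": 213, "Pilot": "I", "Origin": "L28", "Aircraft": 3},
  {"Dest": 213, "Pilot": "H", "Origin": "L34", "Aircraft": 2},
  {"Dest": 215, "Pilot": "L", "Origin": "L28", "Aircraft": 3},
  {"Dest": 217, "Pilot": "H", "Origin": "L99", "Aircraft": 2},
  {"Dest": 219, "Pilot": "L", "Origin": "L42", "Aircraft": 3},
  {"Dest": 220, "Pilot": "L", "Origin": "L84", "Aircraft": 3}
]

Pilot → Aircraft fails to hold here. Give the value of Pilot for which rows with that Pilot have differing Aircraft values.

I

Pilot=L: 7 rows → Aircraft = 3, 3, 3, 3, 3, 3, 3 ✓
Pilot=H: 4 rows → Aircraft = 2, 2, 2, 2 ✓
Pilot=I: 2 rows → Aircraft takes values {0, 3} — violation
The only Pilot value with inconsistent Aircraft is Pilot=I.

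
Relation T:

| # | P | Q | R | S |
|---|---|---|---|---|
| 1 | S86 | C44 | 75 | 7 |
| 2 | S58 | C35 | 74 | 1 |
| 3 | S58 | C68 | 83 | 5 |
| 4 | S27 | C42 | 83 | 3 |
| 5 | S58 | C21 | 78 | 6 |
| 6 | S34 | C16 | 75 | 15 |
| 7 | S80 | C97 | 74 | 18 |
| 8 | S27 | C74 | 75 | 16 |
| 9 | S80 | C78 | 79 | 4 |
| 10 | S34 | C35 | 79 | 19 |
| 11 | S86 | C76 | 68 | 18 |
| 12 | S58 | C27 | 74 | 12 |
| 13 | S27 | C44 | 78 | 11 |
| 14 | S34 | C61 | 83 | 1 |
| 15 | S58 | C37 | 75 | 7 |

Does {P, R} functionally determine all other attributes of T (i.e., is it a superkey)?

No

Rows 2 and 12 have the same {P, R} value (P=S58, R=74) but are distinct tuples, so {P, R} does not determine every attribute — not a superkey.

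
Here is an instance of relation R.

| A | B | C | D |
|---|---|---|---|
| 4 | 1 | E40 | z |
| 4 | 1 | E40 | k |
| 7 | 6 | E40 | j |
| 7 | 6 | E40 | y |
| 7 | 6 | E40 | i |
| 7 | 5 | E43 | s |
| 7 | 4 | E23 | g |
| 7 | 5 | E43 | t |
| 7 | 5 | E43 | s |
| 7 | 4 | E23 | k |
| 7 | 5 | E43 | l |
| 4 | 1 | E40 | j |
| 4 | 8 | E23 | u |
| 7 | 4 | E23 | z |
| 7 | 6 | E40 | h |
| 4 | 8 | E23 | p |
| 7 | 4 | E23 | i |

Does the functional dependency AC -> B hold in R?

Yes

(A=4, C=E40): 3 rows → B = 1, 1, 1 ✓
(A=7, C=E40): 4 rows → B = 6, 6, 6, 6 ✓
(A=7, C=E43): 4 rows → B = 5, 5, 5, 5 ✓
(A=7, C=E23): 4 rows → B = 4, 4, 4, 4 ✓
(A=4, C=E23): 2 rows → B = 8, 8 ✓
Every AC value is associated with a single B value, so AC -> B holds.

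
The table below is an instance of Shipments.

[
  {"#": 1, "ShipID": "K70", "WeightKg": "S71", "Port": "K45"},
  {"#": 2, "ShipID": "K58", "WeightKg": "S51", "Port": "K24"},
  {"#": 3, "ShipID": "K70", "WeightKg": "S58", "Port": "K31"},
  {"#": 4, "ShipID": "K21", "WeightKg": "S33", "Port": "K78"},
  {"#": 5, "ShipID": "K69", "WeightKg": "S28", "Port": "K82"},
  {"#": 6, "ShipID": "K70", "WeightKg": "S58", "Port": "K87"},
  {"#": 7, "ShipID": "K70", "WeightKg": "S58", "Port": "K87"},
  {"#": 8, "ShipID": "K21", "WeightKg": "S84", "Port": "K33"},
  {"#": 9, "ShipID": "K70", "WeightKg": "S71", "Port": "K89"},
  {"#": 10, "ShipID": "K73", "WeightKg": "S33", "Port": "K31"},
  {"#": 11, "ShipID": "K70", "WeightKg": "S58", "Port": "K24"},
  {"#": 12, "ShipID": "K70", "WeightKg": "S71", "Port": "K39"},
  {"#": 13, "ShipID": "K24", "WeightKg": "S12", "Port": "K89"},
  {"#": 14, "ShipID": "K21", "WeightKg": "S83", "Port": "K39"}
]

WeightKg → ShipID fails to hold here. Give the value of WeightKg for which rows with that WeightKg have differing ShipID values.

WeightKg=S71: rows 1, 9, 12 → ShipID = K70, K70, K70 ✓
WeightKg=S51: row 2 → ShipID = K58 ✓
WeightKg=S58: rows 3, 6, 7, 11 → ShipID = K70, K70, K70, K70 ✓
WeightKg=S33: rows 4, 10 → ShipID takes values {K21, K73} — violation
WeightKg=S28: row 5 → ShipID = K69 ✓
WeightKg=S84: row 8 → ShipID = K21 ✓
WeightKg=S12: row 13 → ShipID = K24 ✓
WeightKg=S83: row 14 → ShipID = K21 ✓
The only WeightKg value with inconsistent ShipID is WeightKg=S33.

S33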